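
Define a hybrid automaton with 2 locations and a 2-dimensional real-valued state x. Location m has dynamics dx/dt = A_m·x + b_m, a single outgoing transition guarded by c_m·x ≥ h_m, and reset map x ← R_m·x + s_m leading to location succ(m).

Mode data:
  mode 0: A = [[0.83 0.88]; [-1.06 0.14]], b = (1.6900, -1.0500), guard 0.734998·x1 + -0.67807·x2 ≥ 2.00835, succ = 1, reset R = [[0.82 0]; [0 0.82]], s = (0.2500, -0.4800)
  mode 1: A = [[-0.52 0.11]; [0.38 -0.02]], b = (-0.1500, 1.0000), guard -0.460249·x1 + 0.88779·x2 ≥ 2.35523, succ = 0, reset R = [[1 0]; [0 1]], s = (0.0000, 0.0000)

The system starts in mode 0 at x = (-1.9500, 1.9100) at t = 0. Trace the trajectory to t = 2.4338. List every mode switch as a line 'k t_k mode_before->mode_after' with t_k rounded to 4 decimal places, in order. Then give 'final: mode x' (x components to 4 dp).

Mode 0: guard c·x = 2.0084 hit at Δt = 1.4515 (t = 1.4515), x⁻ = (3.1325, 0.4336) → reset → x⁺ = (2.8187, -0.1244), jump to mode 1
Mode 1: flow for 0.9823 to horizon, guard not reached → x = (1.6501, 1.6517)

1 1.4515 0->1
final: 1 1.6501 1.6517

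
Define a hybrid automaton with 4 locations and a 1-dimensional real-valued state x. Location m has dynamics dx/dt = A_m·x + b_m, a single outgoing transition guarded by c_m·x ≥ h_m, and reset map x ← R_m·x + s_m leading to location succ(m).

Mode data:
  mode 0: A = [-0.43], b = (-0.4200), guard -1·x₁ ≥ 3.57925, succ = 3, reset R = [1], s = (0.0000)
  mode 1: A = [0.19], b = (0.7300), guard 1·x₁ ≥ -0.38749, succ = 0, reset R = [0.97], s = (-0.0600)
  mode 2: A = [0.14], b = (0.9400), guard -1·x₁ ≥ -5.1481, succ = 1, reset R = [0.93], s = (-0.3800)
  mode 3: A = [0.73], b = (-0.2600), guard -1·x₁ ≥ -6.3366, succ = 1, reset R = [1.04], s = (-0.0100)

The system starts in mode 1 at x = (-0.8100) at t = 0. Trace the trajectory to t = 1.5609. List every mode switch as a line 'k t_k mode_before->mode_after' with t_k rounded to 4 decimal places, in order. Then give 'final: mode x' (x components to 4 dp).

1 0.6866 1->0
final: 0 -0.6054

Mode 1: guard c·x = -0.3875 hit at Δt = 0.6866 (t = 0.6866), x⁻ = (-0.3875) → reset → x⁺ = (-0.4359), jump to mode 0
Mode 0: flow for 0.8743 to horizon, guard not reached → x = (-0.6054)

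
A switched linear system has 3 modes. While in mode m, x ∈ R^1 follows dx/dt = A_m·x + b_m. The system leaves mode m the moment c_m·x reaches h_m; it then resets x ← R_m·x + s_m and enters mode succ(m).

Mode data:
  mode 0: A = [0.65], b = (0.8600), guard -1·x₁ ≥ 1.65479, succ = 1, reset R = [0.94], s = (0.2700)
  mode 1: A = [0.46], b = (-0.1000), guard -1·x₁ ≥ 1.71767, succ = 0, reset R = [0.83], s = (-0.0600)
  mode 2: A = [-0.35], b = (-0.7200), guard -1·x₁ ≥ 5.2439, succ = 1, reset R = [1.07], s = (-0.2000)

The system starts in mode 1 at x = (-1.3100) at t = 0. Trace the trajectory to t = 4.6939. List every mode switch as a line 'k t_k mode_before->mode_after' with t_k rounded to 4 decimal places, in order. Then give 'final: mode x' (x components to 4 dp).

Mode 1: guard c·x = 1.7177 hit at Δt = 0.5143 (t = 0.5143), x⁻ = (-1.7177) → reset → x⁺ = (-1.4857), jump to mode 0
Mode 0: guard c·x = 1.6548 hit at Δt = 1.0970 (t = 1.6113), x⁻ = (-1.6548) → reset → x⁺ = (-1.2855), jump to mode 1
Mode 1: guard c·x = 1.7177 hit at Δt = 0.5494 (t = 2.1607), x⁻ = (-1.7177) → reset → x⁺ = (-1.4857), jump to mode 0
Mode 0: guard c·x = 1.6548 hit at Δt = 1.0970 (t = 3.2577), x⁻ = (-1.6548) → reset → x⁺ = (-1.2855), jump to mode 1
Mode 1: guard c·x = 1.7177 hit at Δt = 0.5494 (t = 3.8072), x⁻ = (-1.7177) → reset → x⁺ = (-1.4857), jump to mode 0
Mode 0: flow for 0.8867 to horizon, guard not reached → x = (-1.6124)

1 0.5143 1->0
2 1.6113 0->1
3 2.1607 1->0
4 3.2577 0->1
5 3.8072 1->0
final: 0 -1.6124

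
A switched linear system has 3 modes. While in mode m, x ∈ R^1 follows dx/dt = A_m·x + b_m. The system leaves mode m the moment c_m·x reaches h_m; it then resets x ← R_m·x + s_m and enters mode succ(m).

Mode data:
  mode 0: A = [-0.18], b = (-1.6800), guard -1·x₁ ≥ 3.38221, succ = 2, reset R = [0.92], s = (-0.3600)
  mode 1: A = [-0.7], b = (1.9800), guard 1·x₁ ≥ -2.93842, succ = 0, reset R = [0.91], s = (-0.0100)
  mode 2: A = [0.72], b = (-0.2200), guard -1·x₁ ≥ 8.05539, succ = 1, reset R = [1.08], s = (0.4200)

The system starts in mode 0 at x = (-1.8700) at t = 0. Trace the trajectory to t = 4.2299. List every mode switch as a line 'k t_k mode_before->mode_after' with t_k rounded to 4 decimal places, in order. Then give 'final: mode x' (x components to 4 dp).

Mode 0: guard c·x = 3.3822 hit at Δt = 1.2579 (t = 1.2579), x⁻ = (-3.3822) → reset → x⁺ = (-3.4716), jump to mode 2
Mode 2: guard c·x = 8.0554 hit at Δt = 1.1036 (t = 2.3615), x⁻ = (-8.0554) → reset → x⁺ = (-8.2798), jump to mode 1
Mode 1: guard c·x = -2.9384 hit at Δt = 0.9365 (t = 3.2980), x⁻ = (-2.9384) → reset → x⁺ = (-2.6840), jump to mode 0
Mode 0: guard c·x = 3.3822 hit at Δt = 0.6163 (t = 3.9143), x⁻ = (-3.3822) → reset → x⁺ = (-3.4716), jump to mode 2
Mode 2: flow for 0.3156 to horizon, guard not reached → x = (-4.4351)

1 1.2579 0->2
2 2.3615 2->1
3 3.2980 1->0
4 3.9143 0->2
final: 2 -4.4351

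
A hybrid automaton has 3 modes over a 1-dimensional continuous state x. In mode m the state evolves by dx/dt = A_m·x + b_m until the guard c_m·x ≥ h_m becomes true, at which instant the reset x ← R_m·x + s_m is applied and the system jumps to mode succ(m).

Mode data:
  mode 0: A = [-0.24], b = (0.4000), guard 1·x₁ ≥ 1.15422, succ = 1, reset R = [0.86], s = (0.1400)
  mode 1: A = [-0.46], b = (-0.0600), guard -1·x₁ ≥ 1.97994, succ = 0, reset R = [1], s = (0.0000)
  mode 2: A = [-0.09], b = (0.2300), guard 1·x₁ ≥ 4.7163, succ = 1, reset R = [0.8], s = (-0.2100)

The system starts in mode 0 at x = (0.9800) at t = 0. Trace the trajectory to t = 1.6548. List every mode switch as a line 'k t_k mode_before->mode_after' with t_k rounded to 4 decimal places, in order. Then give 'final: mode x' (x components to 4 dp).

1 1.2194 0->1
final: 1 0.9034

Mode 0: guard c·x = 1.1542 hit at Δt = 1.2194 (t = 1.2194), x⁻ = (1.1542) → reset → x⁺ = (1.1326), jump to mode 1
Mode 1: flow for 0.4354 to horizon, guard not reached → x = (0.9034)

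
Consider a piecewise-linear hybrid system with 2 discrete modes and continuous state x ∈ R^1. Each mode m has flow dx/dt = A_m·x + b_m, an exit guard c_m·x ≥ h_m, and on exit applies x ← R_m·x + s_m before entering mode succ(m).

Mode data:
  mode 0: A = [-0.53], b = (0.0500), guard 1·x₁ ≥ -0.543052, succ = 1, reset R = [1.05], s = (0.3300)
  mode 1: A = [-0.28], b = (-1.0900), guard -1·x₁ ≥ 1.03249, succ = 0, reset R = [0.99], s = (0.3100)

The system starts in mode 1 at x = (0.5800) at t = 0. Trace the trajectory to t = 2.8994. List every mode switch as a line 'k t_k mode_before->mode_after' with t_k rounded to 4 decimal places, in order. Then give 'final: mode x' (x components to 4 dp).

1 1.5967 1->0
2 2.0407 0->1
final: 1 -1.0208

Mode 1: guard c·x = 1.0325 hit at Δt = 1.5967 (t = 1.5967), x⁻ = (-1.0325) → reset → x⁺ = (-0.7122), jump to mode 0
Mode 0: guard c·x = -0.5431 hit at Δt = 0.4440 (t = 2.0407), x⁻ = (-0.5431) → reset → x⁺ = (-0.2402), jump to mode 1
Mode 1: flow for 0.8587 to horizon, guard not reached → x = (-1.0208)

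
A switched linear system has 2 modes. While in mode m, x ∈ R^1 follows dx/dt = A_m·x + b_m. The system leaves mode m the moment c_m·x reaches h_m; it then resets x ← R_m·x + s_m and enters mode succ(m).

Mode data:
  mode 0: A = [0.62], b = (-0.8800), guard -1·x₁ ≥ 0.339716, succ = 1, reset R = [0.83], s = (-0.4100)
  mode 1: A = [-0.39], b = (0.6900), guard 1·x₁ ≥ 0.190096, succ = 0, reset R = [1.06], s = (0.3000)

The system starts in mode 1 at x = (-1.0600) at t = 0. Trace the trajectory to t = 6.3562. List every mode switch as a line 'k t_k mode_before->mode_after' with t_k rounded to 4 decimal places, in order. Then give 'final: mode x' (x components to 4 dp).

1 1.4952 1->0
2 2.5444 0->1
3 3.6823 1->0
4 4.7315 0->1
5 5.8693 1->0
final: 0 0.1781

Mode 1: guard c·x = 0.1901 hit at Δt = 1.4952 (t = 1.4952), x⁻ = (0.1901) → reset → x⁺ = (0.5015), jump to mode 0
Mode 0: guard c·x = 0.3397 hit at Δt = 1.0492 (t = 2.5444), x⁻ = (-0.3397) → reset → x⁺ = (-0.6920), jump to mode 1
Mode 1: guard c·x = 0.1901 hit at Δt = 1.1379 (t = 3.6823), x⁻ = (0.1901) → reset → x⁺ = (0.5015), jump to mode 0
Mode 0: guard c·x = 0.3397 hit at Δt = 1.0492 (t = 4.7315), x⁻ = (-0.3397) → reset → x⁺ = (-0.6920), jump to mode 1
Mode 1: guard c·x = 0.1901 hit at Δt = 1.1379 (t = 5.8693), x⁻ = (0.1901) → reset → x⁺ = (0.5015), jump to mode 0
Mode 0: flow for 0.4869 to horizon, guard not reached → x = (0.1781)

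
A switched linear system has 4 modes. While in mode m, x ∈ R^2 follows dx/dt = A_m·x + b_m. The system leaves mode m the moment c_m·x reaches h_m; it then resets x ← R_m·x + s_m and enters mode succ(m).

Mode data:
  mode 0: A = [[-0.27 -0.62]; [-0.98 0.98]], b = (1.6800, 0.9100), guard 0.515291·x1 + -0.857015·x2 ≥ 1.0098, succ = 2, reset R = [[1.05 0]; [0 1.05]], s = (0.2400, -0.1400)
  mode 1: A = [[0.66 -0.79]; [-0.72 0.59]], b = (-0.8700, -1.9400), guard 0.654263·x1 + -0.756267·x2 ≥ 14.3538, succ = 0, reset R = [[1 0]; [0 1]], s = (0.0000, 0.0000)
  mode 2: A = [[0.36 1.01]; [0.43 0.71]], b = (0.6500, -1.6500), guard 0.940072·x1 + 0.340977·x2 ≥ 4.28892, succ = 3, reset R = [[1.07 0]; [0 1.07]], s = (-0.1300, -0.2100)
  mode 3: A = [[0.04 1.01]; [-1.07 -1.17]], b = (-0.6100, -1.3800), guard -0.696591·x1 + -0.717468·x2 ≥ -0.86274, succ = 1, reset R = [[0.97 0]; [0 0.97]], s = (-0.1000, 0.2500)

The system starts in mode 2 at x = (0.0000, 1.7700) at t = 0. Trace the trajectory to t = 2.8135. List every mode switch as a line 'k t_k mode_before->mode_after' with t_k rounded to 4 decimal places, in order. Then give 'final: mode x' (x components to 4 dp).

Mode 2: guard c·x = 4.2889 hit at Δt = 1.2200 (t = 1.2200), x⁻ = (3.7604, 2.2110) → reset → x⁺ = (3.8936, 2.1557), jump to mode 3
Mode 3: guard c·x = -0.8627 hit at Δt = 0.8006 (t = 2.0206), x⁻ = (3.2950, -1.9966) → reset → x⁺ = (3.0961, -1.6867), jump to mode 1
Mode 1: flow for 0.7929 to horizon, guard not reached → x = (7.7383, -8.0877)

1 1.2200 2->3
2 2.0206 3->1
final: 1 7.7383 -8.0877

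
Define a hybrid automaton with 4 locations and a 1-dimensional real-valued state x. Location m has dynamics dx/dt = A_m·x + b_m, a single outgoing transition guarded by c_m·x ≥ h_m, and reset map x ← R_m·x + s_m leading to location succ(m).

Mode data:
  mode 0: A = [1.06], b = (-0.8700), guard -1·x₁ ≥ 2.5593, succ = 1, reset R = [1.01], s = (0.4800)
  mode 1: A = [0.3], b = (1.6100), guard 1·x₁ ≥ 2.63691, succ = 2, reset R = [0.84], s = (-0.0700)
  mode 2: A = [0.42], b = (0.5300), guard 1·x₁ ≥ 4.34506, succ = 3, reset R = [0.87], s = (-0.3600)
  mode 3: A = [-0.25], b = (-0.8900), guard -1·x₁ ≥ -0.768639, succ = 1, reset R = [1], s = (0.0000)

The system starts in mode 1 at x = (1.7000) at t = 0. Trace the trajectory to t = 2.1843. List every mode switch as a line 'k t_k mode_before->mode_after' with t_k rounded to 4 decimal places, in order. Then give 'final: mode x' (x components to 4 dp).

1 0.4150 1->2
2 1.6012 2->3
final: 3 2.4734

Mode 1: guard c·x = 2.6369 hit at Δt = 0.4150 (t = 0.4150), x⁻ = (2.6369) → reset → x⁺ = (2.1450), jump to mode 2
Mode 2: guard c·x = 4.3451 hit at Δt = 1.1862 (t = 1.6012), x⁻ = (4.3451) → reset → x⁺ = (3.4202), jump to mode 3
Mode 3: flow for 0.5831 to horizon, guard not reached → x = (2.4734)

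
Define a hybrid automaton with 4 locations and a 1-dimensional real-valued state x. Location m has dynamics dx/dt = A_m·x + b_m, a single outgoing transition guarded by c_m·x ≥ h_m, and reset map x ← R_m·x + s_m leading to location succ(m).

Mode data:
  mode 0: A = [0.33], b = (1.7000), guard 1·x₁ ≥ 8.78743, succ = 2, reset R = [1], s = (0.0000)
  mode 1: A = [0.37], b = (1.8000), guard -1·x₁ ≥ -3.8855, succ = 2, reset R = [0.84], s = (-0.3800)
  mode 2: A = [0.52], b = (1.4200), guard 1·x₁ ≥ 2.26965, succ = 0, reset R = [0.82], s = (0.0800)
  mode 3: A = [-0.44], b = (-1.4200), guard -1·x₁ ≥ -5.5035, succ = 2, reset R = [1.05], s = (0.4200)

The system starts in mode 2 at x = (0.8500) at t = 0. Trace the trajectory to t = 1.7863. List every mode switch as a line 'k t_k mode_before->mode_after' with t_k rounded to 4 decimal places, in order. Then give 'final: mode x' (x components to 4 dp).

1 0.6422 2->0
final: 0 5.1946

Mode 2: guard c·x = 2.2696 hit at Δt = 0.6422 (t = 0.6422), x⁻ = (2.2697) → reset → x⁺ = (1.9411), jump to mode 0
Mode 0: flow for 1.1441 to horizon, guard not reached → x = (5.1946)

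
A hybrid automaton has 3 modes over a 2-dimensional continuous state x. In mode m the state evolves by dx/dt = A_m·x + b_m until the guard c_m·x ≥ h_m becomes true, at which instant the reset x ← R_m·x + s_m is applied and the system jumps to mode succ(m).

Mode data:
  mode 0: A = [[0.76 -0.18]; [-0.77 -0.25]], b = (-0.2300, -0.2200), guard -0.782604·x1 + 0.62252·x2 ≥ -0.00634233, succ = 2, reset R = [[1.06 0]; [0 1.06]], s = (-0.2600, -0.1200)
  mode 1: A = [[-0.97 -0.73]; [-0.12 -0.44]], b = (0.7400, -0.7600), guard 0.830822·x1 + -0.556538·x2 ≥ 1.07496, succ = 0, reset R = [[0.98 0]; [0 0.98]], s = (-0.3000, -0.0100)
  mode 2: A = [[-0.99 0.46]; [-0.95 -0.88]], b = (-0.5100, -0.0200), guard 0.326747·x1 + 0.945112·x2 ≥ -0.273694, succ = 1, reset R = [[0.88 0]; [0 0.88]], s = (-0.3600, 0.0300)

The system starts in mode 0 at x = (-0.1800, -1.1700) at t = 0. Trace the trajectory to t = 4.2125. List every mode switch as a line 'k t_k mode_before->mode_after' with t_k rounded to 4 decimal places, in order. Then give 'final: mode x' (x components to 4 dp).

1 1.3428 0->2
2 2.1302 2->1
3 3.7224 1->0
final: 0 0.5376 -1.0308

Mode 0: guard c·x = -0.0063 hit at Δt = 1.3428 (t = 1.3428), x⁻ = (-0.6047, -0.7704) → reset → x⁺ = (-0.9010, -0.9366), jump to mode 2
Mode 2: guard c·x = -0.2737 hit at Δt = 0.7874 (t = 2.1302), x⁻ = (-0.7825, -0.0191) → reset → x⁺ = (-1.0486, 0.0132), jump to mode 1
Mode 1: guard c·x = 1.0750 hit at Δt = 1.5922 (t = 3.7224), x⁻ = (0.7095, -0.8724) → reset → x⁺ = (0.3953, -0.8649), jump to mode 0
Mode 0: flow for 0.4901 to horizon, guard not reached → x = (0.5376, -1.0308)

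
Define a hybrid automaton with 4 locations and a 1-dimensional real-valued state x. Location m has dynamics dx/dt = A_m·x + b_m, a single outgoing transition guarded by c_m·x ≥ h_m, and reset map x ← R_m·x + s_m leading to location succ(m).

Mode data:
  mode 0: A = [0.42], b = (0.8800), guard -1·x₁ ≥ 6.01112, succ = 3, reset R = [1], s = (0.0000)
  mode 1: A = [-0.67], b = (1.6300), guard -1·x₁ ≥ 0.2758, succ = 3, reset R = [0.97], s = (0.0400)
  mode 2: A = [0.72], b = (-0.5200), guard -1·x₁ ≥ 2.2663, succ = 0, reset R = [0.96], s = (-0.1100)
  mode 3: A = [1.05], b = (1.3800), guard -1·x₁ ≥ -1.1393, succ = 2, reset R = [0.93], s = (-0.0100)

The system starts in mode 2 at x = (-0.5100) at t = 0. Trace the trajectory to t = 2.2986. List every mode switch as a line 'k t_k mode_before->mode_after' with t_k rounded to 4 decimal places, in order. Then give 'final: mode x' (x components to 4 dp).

Mode 2: guard c·x = 2.2663 hit at Δt = 1.2305 (t = 1.2305), x⁻ = (-2.2663) → reset → x⁺ = (-2.2856), jump to mode 0
Mode 0: flow for 1.0681 to horizon, guard not reached → x = (-2.3934)

1 1.2305 2->0
final: 0 -2.3934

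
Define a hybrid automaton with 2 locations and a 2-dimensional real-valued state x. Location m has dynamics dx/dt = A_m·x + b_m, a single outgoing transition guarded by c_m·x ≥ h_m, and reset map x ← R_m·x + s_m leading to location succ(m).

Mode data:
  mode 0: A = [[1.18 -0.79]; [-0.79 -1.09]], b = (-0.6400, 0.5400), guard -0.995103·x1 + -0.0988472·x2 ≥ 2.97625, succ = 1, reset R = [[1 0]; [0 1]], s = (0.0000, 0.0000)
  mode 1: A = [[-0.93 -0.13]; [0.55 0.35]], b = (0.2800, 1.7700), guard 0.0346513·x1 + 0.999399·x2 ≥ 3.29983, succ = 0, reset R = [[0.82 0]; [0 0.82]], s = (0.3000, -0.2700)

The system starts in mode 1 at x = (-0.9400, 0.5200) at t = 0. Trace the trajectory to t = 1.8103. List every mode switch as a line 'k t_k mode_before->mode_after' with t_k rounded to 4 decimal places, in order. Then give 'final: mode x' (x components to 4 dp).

1 1.3189 1->0
final: 0 -1.3819 1.8361

Mode 1: guard c·x = 3.2998 hit at Δt = 1.3189 (t = 1.3189), x⁻ = (-0.2655, 3.3110) → reset → x⁺ = (0.0823, 2.4450), jump to mode 0
Mode 0: flow for 0.4914 to horizon, guard not reached → x = (-1.3819, 1.8361)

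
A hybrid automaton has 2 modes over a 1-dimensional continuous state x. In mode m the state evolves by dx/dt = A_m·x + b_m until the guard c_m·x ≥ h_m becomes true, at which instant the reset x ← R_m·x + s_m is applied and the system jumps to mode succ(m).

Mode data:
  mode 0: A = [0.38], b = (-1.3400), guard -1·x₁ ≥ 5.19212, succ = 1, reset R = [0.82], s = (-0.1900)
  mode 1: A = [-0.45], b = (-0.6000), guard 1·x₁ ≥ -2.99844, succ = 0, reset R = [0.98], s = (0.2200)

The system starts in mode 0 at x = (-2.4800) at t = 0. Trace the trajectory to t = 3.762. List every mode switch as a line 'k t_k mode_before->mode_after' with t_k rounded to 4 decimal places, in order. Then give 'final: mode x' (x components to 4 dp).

Mode 0: guard c·x = 5.1921 hit at Δt = 0.9806 (t = 0.9806), x⁻ = (-5.1921) → reset → x⁺ = (-4.4475), jump to mode 1
Mode 1: guard c·x = -2.9984 hit at Δt = 1.3913 (t = 2.3719), x⁻ = (-2.9984) → reset → x⁺ = (-2.7185), jump to mode 0
Mode 0: guard c·x = 5.1921 hit at Δt = 0.8781 (t = 3.2500), x⁻ = (-5.1921) → reset → x⁺ = (-4.4475), jump to mode 1
Mode 1: flow for 0.5120 to horizon, guard not reached → x = (-3.8067)

1 0.9806 0->1
2 2.3719 1->0
3 3.2500 0->1
final: 1 -3.8067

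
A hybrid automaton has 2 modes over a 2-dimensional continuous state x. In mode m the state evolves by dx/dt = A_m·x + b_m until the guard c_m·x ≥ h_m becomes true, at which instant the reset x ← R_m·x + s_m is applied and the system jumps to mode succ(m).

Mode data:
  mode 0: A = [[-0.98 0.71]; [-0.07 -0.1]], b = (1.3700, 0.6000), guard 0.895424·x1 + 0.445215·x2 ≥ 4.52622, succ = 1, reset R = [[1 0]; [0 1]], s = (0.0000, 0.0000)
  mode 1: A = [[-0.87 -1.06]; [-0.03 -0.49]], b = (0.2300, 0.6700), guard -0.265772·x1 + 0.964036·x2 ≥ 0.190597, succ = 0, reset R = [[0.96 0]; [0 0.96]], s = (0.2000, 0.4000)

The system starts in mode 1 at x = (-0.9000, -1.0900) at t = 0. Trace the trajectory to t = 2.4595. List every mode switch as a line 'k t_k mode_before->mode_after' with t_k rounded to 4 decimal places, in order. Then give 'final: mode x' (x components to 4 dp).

1 1.5858 1->0
final: 0 1.3092 1.0267

Mode 1: guard c·x = 0.1906 hit at Δt = 1.5858 (t = 1.5858), x⁻ = (0.1477, 0.2384) → reset → x⁺ = (0.3418, 0.6289), jump to mode 0
Mode 0: flow for 0.8737 to horizon, guard not reached → x = (1.3092, 1.0267)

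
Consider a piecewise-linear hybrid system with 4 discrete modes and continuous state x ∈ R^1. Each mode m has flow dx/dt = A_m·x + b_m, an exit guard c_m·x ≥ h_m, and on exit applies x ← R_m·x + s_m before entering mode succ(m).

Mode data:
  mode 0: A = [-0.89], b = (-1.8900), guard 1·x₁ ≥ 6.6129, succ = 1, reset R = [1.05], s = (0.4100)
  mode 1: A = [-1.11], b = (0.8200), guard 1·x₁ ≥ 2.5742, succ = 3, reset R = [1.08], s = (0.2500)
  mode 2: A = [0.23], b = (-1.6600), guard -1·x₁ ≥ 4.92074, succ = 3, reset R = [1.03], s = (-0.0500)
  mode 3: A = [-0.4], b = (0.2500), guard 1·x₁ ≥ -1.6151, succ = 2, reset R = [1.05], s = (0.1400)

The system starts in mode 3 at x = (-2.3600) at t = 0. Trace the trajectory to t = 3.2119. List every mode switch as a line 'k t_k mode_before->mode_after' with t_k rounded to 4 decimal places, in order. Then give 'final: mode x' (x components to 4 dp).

1 0.7177 3->2
2 2.1292 2->3
final: 3 -3.0996

Mode 3: guard c·x = -1.6151 hit at Δt = 0.7177 (t = 0.7177), x⁻ = (-1.6151) → reset → x⁺ = (-1.5559), jump to mode 2
Mode 2: guard c·x = 4.9207 hit at Δt = 1.4115 (t = 2.1292), x⁻ = (-4.9207) → reset → x⁺ = (-5.1184), jump to mode 3
Mode 3: flow for 1.0827 to horizon, guard not reached → x = (-3.0996)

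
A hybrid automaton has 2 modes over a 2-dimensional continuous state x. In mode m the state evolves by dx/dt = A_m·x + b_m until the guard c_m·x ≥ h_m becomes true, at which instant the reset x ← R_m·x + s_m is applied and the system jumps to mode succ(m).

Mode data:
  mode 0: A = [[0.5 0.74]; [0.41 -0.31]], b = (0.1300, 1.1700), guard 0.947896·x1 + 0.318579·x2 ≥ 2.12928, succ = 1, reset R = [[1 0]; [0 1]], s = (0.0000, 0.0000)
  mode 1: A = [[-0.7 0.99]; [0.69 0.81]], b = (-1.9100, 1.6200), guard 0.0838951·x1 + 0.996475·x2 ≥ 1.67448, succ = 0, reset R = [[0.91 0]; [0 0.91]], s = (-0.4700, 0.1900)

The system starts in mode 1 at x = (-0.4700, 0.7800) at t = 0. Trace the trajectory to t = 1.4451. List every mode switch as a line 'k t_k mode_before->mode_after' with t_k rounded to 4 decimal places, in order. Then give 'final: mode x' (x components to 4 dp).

Mode 1: guard c·x = 1.6745 hit at Δt = 0.4273 (t = 0.4273), x⁻ = (-0.5952, 1.7305) → reset → x⁺ = (-1.0116, 1.7648), jump to mode 0
Mode 0: flow for 1.0178 to horizon, guard not reached → x = (0.3720, 2.1770)

1 0.4273 1->0
final: 0 0.3720 2.1770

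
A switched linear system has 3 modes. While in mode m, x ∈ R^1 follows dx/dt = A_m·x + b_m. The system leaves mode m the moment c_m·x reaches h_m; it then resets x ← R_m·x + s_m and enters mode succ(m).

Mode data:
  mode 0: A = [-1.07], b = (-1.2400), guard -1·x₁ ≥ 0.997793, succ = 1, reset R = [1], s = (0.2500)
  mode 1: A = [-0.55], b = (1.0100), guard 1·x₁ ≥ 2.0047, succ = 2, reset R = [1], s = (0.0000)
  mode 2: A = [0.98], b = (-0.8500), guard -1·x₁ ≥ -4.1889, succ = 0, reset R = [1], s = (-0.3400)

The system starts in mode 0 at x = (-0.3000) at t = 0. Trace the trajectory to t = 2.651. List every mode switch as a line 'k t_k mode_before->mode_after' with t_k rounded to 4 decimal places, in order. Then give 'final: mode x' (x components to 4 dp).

1 1.5642 0->1
final: 1 0.4149

Mode 0: guard c·x = 0.9978 hit at Δt = 1.5642 (t = 1.5642), x⁻ = (-0.9978) → reset → x⁺ = (-0.7478), jump to mode 1
Mode 1: flow for 1.0868 to horizon, guard not reached → x = (0.4149)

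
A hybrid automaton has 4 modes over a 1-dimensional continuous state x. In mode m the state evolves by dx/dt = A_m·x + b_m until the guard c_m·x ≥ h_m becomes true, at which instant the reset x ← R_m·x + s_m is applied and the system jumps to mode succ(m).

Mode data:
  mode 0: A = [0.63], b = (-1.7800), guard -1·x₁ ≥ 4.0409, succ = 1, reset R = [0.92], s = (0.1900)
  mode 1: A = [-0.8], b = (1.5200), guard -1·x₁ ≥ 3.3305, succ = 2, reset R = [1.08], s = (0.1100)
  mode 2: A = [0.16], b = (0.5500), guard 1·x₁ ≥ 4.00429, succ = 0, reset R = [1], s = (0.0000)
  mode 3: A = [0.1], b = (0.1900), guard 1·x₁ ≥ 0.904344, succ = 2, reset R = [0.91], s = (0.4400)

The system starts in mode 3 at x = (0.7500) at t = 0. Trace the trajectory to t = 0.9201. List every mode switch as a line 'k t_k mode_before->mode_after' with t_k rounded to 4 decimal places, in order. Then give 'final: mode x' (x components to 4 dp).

Mode 3: guard c·x = 0.9043 hit at Δt = 0.5661 (t = 0.5661), x⁻ = (0.9043) → reset → x⁺ = (1.2630), jump to mode 2
Mode 2: flow for 0.3540 to horizon, guard not reached → x = (1.5369)

1 0.5661 3->2
final: 2 1.5369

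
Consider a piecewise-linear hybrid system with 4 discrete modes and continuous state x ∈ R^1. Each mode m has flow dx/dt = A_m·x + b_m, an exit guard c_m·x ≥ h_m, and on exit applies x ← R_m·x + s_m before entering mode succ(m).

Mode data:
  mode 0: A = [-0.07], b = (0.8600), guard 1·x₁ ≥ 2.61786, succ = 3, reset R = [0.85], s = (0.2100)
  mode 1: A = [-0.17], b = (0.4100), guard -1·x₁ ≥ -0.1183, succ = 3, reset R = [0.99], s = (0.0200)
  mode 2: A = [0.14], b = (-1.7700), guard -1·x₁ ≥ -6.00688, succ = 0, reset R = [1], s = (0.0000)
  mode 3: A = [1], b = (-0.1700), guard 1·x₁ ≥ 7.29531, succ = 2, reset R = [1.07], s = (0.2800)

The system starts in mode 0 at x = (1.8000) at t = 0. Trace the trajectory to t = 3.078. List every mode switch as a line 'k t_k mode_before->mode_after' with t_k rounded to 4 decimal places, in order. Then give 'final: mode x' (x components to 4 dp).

Mode 0: guard c·x = 2.6179 hit at Δt = 1.1601 (t = 1.1601), x⁻ = (2.6179) → reset → x⁺ = (2.4352), jump to mode 3
Mode 3: guard c·x = 7.2953 hit at Δt = 1.1460 (t = 2.3061), x⁻ = (7.2953) → reset → x⁺ = (8.0860), jump to mode 2
Mode 2: flow for 0.7719 to horizon, guard not reached → x = (7.5659)

1 1.1601 0->3
2 2.3061 3->2
final: 2 7.5659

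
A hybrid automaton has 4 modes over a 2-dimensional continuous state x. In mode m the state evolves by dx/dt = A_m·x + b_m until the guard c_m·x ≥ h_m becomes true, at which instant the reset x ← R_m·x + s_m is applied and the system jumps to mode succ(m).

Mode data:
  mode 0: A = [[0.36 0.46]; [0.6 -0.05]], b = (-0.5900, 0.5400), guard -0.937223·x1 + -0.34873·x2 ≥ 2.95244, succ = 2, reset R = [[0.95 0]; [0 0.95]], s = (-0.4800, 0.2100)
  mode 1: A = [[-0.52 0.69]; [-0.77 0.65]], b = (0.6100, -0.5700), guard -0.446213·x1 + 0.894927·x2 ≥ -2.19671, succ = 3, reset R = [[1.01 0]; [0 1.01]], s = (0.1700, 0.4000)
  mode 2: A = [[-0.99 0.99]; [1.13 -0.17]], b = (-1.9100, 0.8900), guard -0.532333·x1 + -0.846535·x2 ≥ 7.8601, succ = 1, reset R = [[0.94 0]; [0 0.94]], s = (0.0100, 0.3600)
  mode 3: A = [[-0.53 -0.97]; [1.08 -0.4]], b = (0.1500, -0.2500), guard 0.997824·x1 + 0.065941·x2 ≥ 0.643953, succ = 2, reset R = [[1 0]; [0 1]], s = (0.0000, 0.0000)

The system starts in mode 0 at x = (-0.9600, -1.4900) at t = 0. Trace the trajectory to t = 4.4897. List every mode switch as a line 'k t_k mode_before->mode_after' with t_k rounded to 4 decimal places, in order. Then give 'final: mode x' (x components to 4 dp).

1 0.7919 0->2
2 2.3667 2->1
3 3.9593 1->3
final: 3 -1.4863 -5.7069

Mode 0: guard c·x = 2.9524 hit at Δt = 0.7919 (t = 0.7919), x⁻ = (-2.4820, -1.7959) → reset → x⁺ = (-2.8379, -1.4961), jump to mode 2
Mode 2: guard c·x = 7.8601 hit at Δt = 1.5748 (t = 2.3667), x⁻ = (-5.2939, -5.9560) → reset → x⁺ = (-4.9663, -5.2386), jump to mode 1
Mode 1: guard c·x = -2.1967 hit at Δt = 1.5926 (t = 3.9593), x⁻ = (-5.4317, -5.1629) → reset → x⁺ = (-5.3160, -4.8145), jump to mode 3
Mode 3: flow for 0.5304 to horizon, guard not reached → x = (-1.4863, -5.7069)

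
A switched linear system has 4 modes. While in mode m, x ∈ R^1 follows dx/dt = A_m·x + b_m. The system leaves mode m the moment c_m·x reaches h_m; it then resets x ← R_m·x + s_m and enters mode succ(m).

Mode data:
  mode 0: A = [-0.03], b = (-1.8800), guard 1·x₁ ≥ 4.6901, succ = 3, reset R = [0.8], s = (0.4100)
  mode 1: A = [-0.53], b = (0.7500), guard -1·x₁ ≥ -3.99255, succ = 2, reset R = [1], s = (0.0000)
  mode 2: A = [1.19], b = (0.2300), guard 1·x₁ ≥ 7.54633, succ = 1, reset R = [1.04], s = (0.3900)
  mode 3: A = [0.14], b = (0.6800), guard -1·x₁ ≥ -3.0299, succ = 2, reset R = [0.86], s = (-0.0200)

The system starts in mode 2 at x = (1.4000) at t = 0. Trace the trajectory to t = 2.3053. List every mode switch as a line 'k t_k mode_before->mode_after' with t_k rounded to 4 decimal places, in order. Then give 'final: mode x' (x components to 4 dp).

Mode 2: guard c·x = 7.5463 hit at Δt = 1.3282 (t = 1.3282), x⁻ = (7.5463) → reset → x⁺ = (8.2382), jump to mode 1
Mode 1: flow for 0.9771 to horizon, guard not reached → x = (5.4802)

1 1.3282 2->1
final: 1 5.4802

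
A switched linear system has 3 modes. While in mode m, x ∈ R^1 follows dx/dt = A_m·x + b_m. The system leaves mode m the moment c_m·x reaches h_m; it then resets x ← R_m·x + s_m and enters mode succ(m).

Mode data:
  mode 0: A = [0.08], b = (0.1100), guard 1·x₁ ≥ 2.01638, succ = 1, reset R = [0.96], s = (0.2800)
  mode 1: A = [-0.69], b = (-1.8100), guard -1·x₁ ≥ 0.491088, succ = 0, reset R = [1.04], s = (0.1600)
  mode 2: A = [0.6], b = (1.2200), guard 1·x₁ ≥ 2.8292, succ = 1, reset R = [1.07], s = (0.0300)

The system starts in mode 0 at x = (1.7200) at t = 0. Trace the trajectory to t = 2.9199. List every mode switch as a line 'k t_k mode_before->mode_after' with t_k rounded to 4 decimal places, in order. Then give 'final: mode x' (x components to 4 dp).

Mode 0: guard c·x = 2.0164 hit at Δt = 1.1431 (t = 1.1431), x⁻ = (2.0164) → reset → x⁺ = (2.2157), jump to mode 1
Mode 1: guard c·x = 0.4911 hit at Δt = 1.1878 (t = 2.3309), x⁻ = (-0.4911) → reset → x⁺ = (-0.3507), jump to mode 0
Mode 0: flow for 0.5890 to horizon, guard not reached → x = (-0.3013)

1 1.1431 0->1
2 2.3309 1->0
final: 0 -0.3013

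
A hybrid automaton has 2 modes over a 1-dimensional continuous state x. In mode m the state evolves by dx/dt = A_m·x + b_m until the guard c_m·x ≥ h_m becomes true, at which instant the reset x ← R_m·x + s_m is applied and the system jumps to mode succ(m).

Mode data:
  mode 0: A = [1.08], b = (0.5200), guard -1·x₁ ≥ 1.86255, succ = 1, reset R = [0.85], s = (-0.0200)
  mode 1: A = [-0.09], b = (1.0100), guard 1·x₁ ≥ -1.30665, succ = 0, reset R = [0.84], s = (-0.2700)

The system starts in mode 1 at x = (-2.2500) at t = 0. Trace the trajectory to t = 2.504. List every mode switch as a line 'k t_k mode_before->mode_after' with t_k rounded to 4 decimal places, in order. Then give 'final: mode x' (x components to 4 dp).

1 0.8066 1->0
2 1.2175 0->1
3 1.4774 1->0
4 1.8883 0->1
5 2.1482 1->0
final: 0 -1.7827

Mode 1: guard c·x = -1.3067 hit at Δt = 0.8066 (t = 0.8066), x⁻ = (-1.3067) → reset → x⁺ = (-1.3676), jump to mode 0
Mode 0: guard c·x = 1.8625 hit at Δt = 0.4109 (t = 1.2175), x⁻ = (-1.8625) → reset → x⁺ = (-1.6032), jump to mode 1
Mode 1: guard c·x = -1.3067 hit at Δt = 0.2599 (t = 1.4774), x⁻ = (-1.3067) → reset → x⁺ = (-1.3676), jump to mode 0
Mode 0: guard c·x = 1.8625 hit at Δt = 0.4109 (t = 1.8883), x⁻ = (-1.8625) → reset → x⁺ = (-1.6032), jump to mode 1
Mode 1: guard c·x = -1.3067 hit at Δt = 0.2599 (t = 2.1482), x⁻ = (-1.3067) → reset → x⁺ = (-1.3676), jump to mode 0
Mode 0: flow for 0.3558 to horizon, guard not reached → x = (-1.7827)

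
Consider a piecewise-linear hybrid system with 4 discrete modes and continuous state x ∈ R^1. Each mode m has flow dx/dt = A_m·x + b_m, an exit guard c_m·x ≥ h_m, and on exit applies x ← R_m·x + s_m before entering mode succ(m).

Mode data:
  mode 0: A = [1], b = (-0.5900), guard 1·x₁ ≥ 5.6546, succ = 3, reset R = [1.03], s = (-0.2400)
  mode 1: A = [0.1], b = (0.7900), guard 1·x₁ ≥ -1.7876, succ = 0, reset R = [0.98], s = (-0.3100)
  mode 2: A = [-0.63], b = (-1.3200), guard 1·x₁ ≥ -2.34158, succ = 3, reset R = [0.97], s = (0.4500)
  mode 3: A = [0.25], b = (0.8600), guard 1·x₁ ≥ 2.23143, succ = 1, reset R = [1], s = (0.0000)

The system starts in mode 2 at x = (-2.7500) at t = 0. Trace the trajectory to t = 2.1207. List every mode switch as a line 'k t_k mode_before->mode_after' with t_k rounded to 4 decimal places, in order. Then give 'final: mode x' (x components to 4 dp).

1 1.5517 2->3
final: 3 -1.5739

Mode 2: guard c·x = -2.3416 hit at Δt = 1.5517 (t = 1.5517), x⁻ = (-2.3416) → reset → x⁺ = (-1.8213), jump to mode 3
Mode 3: flow for 0.5690 to horizon, guard not reached → x = (-1.5739)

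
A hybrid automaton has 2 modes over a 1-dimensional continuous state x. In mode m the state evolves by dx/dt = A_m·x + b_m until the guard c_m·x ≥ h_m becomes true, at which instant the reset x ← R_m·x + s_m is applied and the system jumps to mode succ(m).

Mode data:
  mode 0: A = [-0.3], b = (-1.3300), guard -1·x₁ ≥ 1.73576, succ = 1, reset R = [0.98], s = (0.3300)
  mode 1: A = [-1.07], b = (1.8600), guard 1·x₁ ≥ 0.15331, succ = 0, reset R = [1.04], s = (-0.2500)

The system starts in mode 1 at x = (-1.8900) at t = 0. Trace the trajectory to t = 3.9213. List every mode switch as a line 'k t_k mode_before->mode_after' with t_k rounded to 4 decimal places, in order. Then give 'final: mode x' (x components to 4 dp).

Mode 1: guard c·x = 0.1533 hit at Δt = 0.7740 (t = 0.7740), x⁻ = (0.1533) → reset → x⁺ = (-0.0906), jump to mode 0
Mode 0: guard c·x = 1.7358 hit at Δt = 1.5872 (t = 2.3612), x⁻ = (-1.7358) → reset → x⁺ = (-1.3710), jump to mode 1
Mode 1: guard c·x = 0.1533 hit at Δt = 0.6297 (t = 2.9909), x⁻ = (0.1533) → reset → x⁺ = (-0.0906), jump to mode 0
Mode 0: flow for 0.9304 to horizon, guard not reached → x = (-1.1482)

1 0.7740 1->0
2 2.3612 0->1
3 2.9909 1->0
final: 0 -1.1482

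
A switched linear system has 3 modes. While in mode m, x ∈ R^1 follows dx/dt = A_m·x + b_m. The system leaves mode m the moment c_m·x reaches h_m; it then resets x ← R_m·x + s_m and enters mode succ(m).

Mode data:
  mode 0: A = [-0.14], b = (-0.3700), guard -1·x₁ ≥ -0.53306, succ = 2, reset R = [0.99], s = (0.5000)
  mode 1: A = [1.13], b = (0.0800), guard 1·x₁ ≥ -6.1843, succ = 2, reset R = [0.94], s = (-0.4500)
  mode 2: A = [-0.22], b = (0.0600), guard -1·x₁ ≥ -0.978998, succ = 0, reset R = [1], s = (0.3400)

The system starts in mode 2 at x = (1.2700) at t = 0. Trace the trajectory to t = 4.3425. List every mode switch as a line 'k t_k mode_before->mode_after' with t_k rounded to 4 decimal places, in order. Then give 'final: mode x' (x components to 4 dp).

1 1.5683 2->0
2 3.1477 0->2
3 3.4510 2->0
final: 0 0.8541

Mode 2: guard c·x = -0.9790 hit at Δt = 1.5683 (t = 1.5683), x⁻ = (0.9790) → reset → x⁺ = (1.3190), jump to mode 0
Mode 0: guard c·x = -0.5331 hit at Δt = 1.5794 (t = 3.1477), x⁻ = (0.5331) → reset → x⁺ = (1.0277), jump to mode 2
Mode 2: guard c·x = -0.9790 hit at Δt = 0.3033 (t = 3.4510), x⁻ = (0.9790) → reset → x⁺ = (1.3190), jump to mode 0
Mode 0: flow for 0.8915 to horizon, guard not reached → x = (0.8541)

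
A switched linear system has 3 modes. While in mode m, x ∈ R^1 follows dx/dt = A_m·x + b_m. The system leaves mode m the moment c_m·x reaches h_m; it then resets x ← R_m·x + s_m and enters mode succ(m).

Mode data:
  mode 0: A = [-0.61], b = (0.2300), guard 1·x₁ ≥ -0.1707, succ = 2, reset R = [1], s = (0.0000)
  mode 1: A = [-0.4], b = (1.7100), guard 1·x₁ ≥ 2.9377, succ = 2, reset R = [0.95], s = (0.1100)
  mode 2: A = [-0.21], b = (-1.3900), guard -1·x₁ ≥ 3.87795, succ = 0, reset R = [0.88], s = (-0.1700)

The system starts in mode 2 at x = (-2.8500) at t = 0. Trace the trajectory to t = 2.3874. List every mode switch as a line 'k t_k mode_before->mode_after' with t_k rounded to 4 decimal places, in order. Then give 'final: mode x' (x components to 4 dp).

1 1.5165 2->0
final: 0 -1.9507

Mode 2: guard c·x = 3.8779 hit at Δt = 1.5165 (t = 1.5165), x⁻ = (-3.8780) → reset → x⁺ = (-3.5826), jump to mode 0
Mode 0: flow for 0.8709 to horizon, guard not reached → x = (-1.9507)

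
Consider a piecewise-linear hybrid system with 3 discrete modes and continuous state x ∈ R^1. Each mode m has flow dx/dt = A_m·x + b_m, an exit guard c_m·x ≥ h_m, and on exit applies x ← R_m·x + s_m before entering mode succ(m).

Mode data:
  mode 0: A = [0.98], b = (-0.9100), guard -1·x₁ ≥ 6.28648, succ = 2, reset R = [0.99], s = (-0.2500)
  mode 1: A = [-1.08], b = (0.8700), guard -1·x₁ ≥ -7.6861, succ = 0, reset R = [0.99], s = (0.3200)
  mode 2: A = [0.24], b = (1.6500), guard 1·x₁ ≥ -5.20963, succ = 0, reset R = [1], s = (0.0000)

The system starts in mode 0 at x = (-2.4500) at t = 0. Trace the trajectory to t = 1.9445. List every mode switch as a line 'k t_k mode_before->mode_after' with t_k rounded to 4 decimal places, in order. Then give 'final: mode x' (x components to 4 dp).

Mode 0: guard c·x = 6.2865 hit at Δt = 0.7742 (t = 0.7742), x⁻ = (-6.2865) → reset → x⁺ = (-6.4736), jump to mode 2
Mode 2: flow for 1.1703 to horizon, guard not reached → x = (-6.3435)

1 0.7742 0->2
final: 2 -6.3435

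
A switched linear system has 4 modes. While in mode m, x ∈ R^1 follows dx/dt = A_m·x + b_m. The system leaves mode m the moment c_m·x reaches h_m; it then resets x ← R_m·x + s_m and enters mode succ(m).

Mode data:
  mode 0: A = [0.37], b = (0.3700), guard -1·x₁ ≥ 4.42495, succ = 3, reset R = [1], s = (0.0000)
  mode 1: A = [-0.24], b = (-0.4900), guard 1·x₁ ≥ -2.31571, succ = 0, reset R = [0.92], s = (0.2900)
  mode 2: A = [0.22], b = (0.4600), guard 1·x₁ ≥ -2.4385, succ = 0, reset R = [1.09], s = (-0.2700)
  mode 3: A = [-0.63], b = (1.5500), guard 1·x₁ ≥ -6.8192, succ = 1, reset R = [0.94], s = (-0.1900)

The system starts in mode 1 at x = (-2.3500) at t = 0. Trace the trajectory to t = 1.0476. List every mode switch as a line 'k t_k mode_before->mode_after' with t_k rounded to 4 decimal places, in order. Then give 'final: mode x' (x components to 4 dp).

1 0.4912 1->0
final: 0 -2.0326

Mode 1: guard c·x = -2.3157 hit at Δt = 0.4912 (t = 0.4912), x⁻ = (-2.3157) → reset → x⁺ = (-1.8405), jump to mode 0
Mode 0: flow for 0.5564 to horizon, guard not reached → x = (-2.0326)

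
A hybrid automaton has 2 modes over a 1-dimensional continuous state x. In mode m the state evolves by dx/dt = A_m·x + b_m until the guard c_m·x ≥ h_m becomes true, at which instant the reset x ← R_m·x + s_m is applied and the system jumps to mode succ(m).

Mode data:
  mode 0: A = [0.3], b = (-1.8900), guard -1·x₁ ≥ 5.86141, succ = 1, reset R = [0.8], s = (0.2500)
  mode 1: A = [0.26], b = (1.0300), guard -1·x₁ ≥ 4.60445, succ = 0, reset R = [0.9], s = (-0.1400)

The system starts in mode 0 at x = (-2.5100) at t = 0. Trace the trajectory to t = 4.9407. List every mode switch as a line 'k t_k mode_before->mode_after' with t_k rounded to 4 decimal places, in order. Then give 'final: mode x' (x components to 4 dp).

1 1.0746 0->1
2 2.2179 1->0
3 2.6810 0->1
4 3.8243 1->0
5 4.2873 0->1
final: 1 -4.5276

Mode 0: guard c·x = 5.8614 hit at Δt = 1.0746 (t = 1.0746), x⁻ = (-5.8614) → reset → x⁺ = (-4.4391), jump to mode 1
Mode 1: guard c·x = 4.6044 hit at Δt = 1.1433 (t = 2.2179), x⁻ = (-4.6044) → reset → x⁺ = (-4.2840), jump to mode 0
Mode 0: guard c·x = 5.8614 hit at Δt = 0.4631 (t = 2.6810), x⁻ = (-5.8614) → reset → x⁺ = (-4.4391), jump to mode 1
Mode 1: guard c·x = 4.6044 hit at Δt = 1.1433 (t = 3.8243), x⁻ = (-4.6044) → reset → x⁺ = (-4.2840), jump to mode 0
Mode 0: guard c·x = 5.8614 hit at Δt = 0.4631 (t = 4.2873), x⁻ = (-5.8614) → reset → x⁺ = (-4.4391), jump to mode 1
Mode 1: flow for 0.6534 to horizon, guard not reached → x = (-4.5276)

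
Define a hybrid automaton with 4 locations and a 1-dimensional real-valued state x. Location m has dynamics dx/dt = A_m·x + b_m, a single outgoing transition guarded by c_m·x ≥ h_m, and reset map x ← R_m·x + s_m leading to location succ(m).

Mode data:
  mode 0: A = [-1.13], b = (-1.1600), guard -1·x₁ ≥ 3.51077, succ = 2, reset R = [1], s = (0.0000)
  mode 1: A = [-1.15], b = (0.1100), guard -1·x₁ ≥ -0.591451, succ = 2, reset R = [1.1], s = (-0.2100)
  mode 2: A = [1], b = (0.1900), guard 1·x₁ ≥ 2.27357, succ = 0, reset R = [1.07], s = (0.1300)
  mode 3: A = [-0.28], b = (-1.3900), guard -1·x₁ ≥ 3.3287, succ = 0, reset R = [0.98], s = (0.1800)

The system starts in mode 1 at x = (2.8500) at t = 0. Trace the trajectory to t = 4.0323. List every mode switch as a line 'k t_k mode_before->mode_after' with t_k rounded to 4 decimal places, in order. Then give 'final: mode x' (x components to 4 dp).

Mode 1: guard c·x = -0.5915 hit at Δt = 1.4911 (t = 1.4911), x⁻ = (0.5915) → reset → x⁺ = (0.4406), jump to mode 2
Mode 2: guard c·x = 2.2736 hit at Δt = 1.3627 (t = 2.8538), x⁻ = (2.2736) → reset → x⁺ = (2.5627), jump to mode 0
Mode 0: flow for 1.1785 to horizon, guard not reached → x = (-0.0789)

1 1.4911 1->2
2 2.8538 2->0
final: 0 -0.0789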